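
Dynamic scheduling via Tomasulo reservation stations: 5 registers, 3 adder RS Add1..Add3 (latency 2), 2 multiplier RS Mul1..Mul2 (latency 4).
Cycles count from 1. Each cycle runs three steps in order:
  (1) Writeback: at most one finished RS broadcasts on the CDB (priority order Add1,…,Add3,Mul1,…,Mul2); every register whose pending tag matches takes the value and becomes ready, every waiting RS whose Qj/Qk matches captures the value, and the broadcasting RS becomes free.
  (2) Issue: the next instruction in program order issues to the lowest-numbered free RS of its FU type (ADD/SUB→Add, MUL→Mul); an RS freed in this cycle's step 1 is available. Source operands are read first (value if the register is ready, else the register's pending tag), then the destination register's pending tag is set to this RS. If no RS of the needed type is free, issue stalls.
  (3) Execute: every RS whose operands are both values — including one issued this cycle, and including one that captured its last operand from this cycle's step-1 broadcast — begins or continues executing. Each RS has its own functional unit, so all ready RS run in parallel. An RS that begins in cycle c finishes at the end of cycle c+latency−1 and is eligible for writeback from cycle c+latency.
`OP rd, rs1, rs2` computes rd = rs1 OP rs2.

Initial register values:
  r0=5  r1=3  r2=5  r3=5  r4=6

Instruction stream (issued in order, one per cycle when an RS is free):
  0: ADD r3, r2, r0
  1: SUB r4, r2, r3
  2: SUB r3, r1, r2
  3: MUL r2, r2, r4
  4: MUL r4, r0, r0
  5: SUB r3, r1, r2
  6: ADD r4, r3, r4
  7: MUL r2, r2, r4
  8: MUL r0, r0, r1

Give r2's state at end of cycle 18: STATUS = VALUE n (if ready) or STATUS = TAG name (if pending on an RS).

STATUS = VALUE -1325

c1: issue ADD r3<-Add1 | r0:5,r1:3,r2:5,r3:Add1,r4:6
c2: issue SUB r4<-Add2 | r0:5,r1:3,r2:5,r3:Add1,r4:Add2
c3: CDB Add1=10; issue SUB r3<-Add1 | r0:5,r1:3,r2:5,r3:Add1,r4:Add2
c4: issue MUL r2<-Mul1 | r0:5,r1:3,r2:Mul1,r3:Add1,r4:Add2
c5: CDB Add1=-2; issue MUL r4<-Mul2 | r0:5,r1:3,r2:Mul1,r3:-2,r4:Mul2
c6: CDB Add2=-5; issue SUB r3<-Add1 | r0:5,r1:3,r2:Mul1,r3:Add1,r4:Mul2
c7: issue ADD r4<-Add2 | r0:5,r1:3,r2:Mul1,r3:Add1,r4:Add2
c8: stall | r0:5,r1:3,r2:Mul1,r3:Add1,r4:Add2
c9: CDB Mul2=25; issue MUL r2<-Mul2 | r0:5,r1:3,r2:Mul2,r3:Add1,r4:Add2
c10: CDB Mul1=-25; issue MUL r0<-Mul1 | r0:Mul1,r1:3,r2:Mul2,r3:Add1,r4:Add2
c11: - | r0:Mul1,r1:3,r2:Mul2,r3:Add1,r4:Add2
c12: CDB Add1=28 | r0:Mul1,r1:3,r2:Mul2,r3:28,r4:Add2
c13: - | r0:Mul1,r1:3,r2:Mul2,r3:28,r4:Add2
c14: CDB Add2=53 | r0:Mul1,r1:3,r2:Mul2,r3:28,r4:53
c15: CDB Mul1=15 | r0:15,r1:3,r2:Mul2,r3:28,r4:53
c16: - | r0:15,r1:3,r2:Mul2,r3:28,r4:53
c17: - | r0:15,r1:3,r2:Mul2,r3:28,r4:53
c18: CDB Mul2=-1325 | r0:15,r1:3,r2:-1325,r3:28,r4:53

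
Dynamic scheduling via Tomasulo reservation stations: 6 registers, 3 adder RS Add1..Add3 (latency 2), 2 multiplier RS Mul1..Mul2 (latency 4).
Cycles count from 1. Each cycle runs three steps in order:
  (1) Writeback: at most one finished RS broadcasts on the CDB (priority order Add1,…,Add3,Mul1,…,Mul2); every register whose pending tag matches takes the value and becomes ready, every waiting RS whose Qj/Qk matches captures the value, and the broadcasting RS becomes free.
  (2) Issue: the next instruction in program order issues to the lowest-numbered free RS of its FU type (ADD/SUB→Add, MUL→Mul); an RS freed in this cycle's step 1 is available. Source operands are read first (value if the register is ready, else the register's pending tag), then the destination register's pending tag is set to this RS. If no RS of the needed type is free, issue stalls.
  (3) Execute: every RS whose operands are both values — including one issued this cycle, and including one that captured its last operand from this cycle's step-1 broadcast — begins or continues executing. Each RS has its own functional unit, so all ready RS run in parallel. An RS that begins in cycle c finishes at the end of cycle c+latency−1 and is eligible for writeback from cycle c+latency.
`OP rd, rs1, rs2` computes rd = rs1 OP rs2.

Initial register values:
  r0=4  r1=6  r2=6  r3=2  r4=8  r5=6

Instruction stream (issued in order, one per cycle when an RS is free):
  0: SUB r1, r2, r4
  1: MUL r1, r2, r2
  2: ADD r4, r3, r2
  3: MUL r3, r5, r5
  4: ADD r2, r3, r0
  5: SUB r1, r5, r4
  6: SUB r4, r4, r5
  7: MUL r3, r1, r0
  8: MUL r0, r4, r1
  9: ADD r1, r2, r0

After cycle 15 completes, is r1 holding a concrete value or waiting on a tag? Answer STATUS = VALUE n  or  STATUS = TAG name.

cycle 1: issue SUB r1<-Add1 // r0:4,r1:Add1,r2:6,r3:2,r4:8,r5:6
cycle 2: issue MUL r1<-Mul1 // r0:4,r1:Mul1,r2:6,r3:2,r4:8,r5:6
cycle 3: CDB Add1=-2; issue ADD r4<-Add1 // r0:4,r1:Mul1,r2:6,r3:2,r4:Add1,r5:6
cycle 4: issue MUL r3<-Mul2 // r0:4,r1:Mul1,r2:6,r3:Mul2,r4:Add1,r5:6
cycle 5: CDB Add1=8; issue ADD r2<-Add1 // r0:4,r1:Mul1,r2:Add1,r3:Mul2,r4:8,r5:6
cycle 6: CDB Mul1=36; issue SUB r1<-Add2 // r0:4,r1:Add2,r2:Add1,r3:Mul2,r4:8,r5:6
cycle 7: issue SUB r4<-Add3 // r0:4,r1:Add2,r2:Add1,r3:Mul2,r4:Add3,r5:6
cycle 8: CDB Add2=-2; issue MUL r3<-Mul1 // r0:4,r1:-2,r2:Add1,r3:Mul1,r4:Add3,r5:6
cycle 9: CDB Add3=2; stall // r0:4,r1:-2,r2:Add1,r3:Mul1,r4:2,r5:6
cycle 10: CDB Mul2=36; issue MUL r0<-Mul2 // r0:Mul2,r1:-2,r2:Add1,r3:Mul1,r4:2,r5:6
cycle 11: issue ADD r1<-Add2 // r0:Mul2,r1:Add2,r2:Add1,r3:Mul1,r4:2,r5:6
cycle 12: CDB Add1=40 // r0:Mul2,r1:Add2,r2:40,r3:Mul1,r4:2,r5:6
cycle 13: CDB Mul1=-8 // r0:Mul2,r1:Add2,r2:40,r3:-8,r4:2,r5:6
cycle 14: CDB Mul2=-4 // r0:-4,r1:Add2,r2:40,r3:-8,r4:2,r5:6
cycle 15: - // r0:-4,r1:Add2,r2:40,r3:-8,r4:2,r5:6

STATUS = TAG Add2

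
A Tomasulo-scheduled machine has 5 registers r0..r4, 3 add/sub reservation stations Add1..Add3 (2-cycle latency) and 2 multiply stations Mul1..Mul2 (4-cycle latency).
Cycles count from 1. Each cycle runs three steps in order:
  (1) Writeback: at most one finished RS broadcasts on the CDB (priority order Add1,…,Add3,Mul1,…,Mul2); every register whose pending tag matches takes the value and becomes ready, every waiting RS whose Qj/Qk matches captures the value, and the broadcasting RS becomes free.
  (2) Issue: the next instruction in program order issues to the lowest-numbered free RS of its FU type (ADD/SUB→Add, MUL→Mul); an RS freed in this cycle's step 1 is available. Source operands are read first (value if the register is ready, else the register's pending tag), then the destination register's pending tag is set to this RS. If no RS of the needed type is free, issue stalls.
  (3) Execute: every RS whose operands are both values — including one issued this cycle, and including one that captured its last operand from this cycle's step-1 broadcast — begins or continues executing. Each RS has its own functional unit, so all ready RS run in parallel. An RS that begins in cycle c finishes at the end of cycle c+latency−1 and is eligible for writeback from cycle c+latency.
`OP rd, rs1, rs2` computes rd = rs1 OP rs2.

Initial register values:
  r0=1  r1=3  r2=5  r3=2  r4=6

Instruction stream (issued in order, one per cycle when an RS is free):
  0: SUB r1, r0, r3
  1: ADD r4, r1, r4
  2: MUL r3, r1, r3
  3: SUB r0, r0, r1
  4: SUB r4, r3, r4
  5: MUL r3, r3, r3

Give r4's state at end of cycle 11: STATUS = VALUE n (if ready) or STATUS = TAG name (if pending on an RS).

c1: issue SUB r1<-Add1 | r0:1,r1:Add1,r2:5,r3:2,r4:6
c2: issue ADD r4<-Add2 | r0:1,r1:Add1,r2:5,r3:2,r4:Add2
c3: CDB Add1=-1; issue MUL r3<-Mul1 | r0:1,r1:-1,r2:5,r3:Mul1,r4:Add2
c4: issue SUB r0<-Add1 | r0:Add1,r1:-1,r2:5,r3:Mul1,r4:Add2
c5: CDB Add2=5; issue SUB r4<-Add2 | r0:Add1,r1:-1,r2:5,r3:Mul1,r4:Add2
c6: CDB Add1=2; issue MUL r3<-Mul2 | r0:2,r1:-1,r2:5,r3:Mul2,r4:Add2
c7: CDB Mul1=-2 | r0:2,r1:-1,r2:5,r3:Mul2,r4:Add2
c8: - | r0:2,r1:-1,r2:5,r3:Mul2,r4:Add2
c9: CDB Add2=-7 | r0:2,r1:-1,r2:5,r3:Mul2,r4:-7
c10: - | r0:2,r1:-1,r2:5,r3:Mul2,r4:-7
c11: CDB Mul2=4 | r0:2,r1:-1,r2:5,r3:4,r4:-7

STATUS = VALUE -7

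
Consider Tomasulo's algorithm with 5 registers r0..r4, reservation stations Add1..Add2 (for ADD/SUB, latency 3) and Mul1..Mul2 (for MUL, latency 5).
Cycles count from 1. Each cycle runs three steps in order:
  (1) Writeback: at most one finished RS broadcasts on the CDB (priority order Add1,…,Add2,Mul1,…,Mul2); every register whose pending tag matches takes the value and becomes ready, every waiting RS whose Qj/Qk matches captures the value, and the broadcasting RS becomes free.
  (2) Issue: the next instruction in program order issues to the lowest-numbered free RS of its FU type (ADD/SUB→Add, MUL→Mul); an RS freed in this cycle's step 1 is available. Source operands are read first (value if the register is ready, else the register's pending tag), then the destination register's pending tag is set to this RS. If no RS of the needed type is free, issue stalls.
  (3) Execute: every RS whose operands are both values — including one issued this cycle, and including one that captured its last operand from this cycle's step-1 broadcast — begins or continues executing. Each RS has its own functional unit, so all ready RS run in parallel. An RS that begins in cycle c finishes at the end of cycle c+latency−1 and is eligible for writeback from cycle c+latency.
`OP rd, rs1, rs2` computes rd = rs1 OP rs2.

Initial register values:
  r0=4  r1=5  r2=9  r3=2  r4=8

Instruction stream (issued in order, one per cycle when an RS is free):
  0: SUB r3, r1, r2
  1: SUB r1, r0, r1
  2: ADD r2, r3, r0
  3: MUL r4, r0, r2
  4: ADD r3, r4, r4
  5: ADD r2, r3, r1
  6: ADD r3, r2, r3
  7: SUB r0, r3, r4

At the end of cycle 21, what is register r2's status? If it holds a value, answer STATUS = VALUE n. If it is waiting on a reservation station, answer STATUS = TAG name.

c1: issue SUB r3<-Add1 | r0:4,r1:5,r2:9,r3:Add1,r4:8
c2: issue SUB r1<-Add2 | r0:4,r1:Add2,r2:9,r3:Add1,r4:8
c3: stall | r0:4,r1:Add2,r2:9,r3:Add1,r4:8
c4: CDB Add1=-4; issue ADD r2<-Add1 | r0:4,r1:Add2,r2:Add1,r3:-4,r4:8
c5: CDB Add2=-1; issue MUL r4<-Mul1 | r0:4,r1:-1,r2:Add1,r3:-4,r4:Mul1
c6: issue ADD r3<-Add2 | r0:4,r1:-1,r2:Add1,r3:Add2,r4:Mul1
c7: CDB Add1=0; issue ADD r2<-Add1 | r0:4,r1:-1,r2:Add1,r3:Add2,r4:Mul1
c8: stall | r0:4,r1:-1,r2:Add1,r3:Add2,r4:Mul1
c9: stall | r0:4,r1:-1,r2:Add1,r3:Add2,r4:Mul1
c10: stall | r0:4,r1:-1,r2:Add1,r3:Add2,r4:Mul1
c11: stall | r0:4,r1:-1,r2:Add1,r3:Add2,r4:Mul1
c12: CDB Mul1=0; stall | r0:4,r1:-1,r2:Add1,r3:Add2,r4:0
c13: stall | r0:4,r1:-1,r2:Add1,r3:Add2,r4:0
c14: stall | r0:4,r1:-1,r2:Add1,r3:Add2,r4:0
c15: CDB Add2=0; issue ADD r3<-Add2 | r0:4,r1:-1,r2:Add1,r3:Add2,r4:0
c16: stall | r0:4,r1:-1,r2:Add1,r3:Add2,r4:0
c17: stall | r0:4,r1:-1,r2:Add1,r3:Add2,r4:0
c18: CDB Add1=-1; issue SUB r0<-Add1 | r0:Add1,r1:-1,r2:-1,r3:Add2,r4:0
c19: - | r0:Add1,r1:-1,r2:-1,r3:Add2,r4:0
c20: - | r0:Add1,r1:-1,r2:-1,r3:Add2,r4:0
c21: CDB Add2=-1 | r0:Add1,r1:-1,r2:-1,r3:-1,r4:0

STATUS = VALUE -1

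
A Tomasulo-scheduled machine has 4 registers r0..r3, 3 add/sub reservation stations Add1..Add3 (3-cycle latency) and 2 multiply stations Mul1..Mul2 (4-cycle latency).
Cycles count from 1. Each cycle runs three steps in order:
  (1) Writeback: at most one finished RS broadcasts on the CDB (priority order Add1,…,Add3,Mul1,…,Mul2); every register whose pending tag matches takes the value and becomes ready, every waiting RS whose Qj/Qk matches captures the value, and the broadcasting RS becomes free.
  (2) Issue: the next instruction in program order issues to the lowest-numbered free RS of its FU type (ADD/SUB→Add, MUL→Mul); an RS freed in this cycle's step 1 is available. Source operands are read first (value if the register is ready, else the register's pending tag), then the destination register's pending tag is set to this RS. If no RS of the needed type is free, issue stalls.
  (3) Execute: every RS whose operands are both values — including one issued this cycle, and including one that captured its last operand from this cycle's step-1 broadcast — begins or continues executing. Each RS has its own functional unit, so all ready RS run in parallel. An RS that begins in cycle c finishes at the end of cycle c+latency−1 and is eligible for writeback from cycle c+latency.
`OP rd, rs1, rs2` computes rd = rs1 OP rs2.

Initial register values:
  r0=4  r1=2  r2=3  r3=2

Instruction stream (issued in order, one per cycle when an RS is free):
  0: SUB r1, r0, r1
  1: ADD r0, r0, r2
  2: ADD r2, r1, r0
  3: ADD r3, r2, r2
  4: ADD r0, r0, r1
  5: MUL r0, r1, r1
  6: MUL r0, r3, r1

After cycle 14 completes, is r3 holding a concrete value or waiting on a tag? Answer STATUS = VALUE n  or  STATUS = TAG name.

STATUS = VALUE 18

cycle 1: issue SUB r1<-Add1 // r0:4,r1:Add1,r2:3,r3:2
cycle 2: issue ADD r0<-Add2 // r0:Add2,r1:Add1,r2:3,r3:2
cycle 3: issue ADD r2<-Add3 // r0:Add2,r1:Add1,r2:Add3,r3:2
cycle 4: CDB Add1=2; issue ADD r3<-Add1 // r0:Add2,r1:2,r2:Add3,r3:Add1
cycle 5: CDB Add2=7; issue ADD r0<-Add2 // r0:Add2,r1:2,r2:Add3,r3:Add1
cycle 6: issue MUL r0<-Mul1 // r0:Mul1,r1:2,r2:Add3,r3:Add1
cycle 7: issue MUL r0<-Mul2 // r0:Mul2,r1:2,r2:Add3,r3:Add1
cycle 8: CDB Add2=9 // r0:Mul2,r1:2,r2:Add3,r3:Add1
cycle 9: CDB Add3=9 // r0:Mul2,r1:2,r2:9,r3:Add1
cycle 10: CDB Mul1=4 // r0:Mul2,r1:2,r2:9,r3:Add1
cycle 11: - // r0:Mul2,r1:2,r2:9,r3:Add1
cycle 12: CDB Add1=18 // r0:Mul2,r1:2,r2:9,r3:18
cycle 13: - // r0:Mul2,r1:2,r2:9,r3:18
cycle 14: - // r0:Mul2,r1:2,r2:9,r3:18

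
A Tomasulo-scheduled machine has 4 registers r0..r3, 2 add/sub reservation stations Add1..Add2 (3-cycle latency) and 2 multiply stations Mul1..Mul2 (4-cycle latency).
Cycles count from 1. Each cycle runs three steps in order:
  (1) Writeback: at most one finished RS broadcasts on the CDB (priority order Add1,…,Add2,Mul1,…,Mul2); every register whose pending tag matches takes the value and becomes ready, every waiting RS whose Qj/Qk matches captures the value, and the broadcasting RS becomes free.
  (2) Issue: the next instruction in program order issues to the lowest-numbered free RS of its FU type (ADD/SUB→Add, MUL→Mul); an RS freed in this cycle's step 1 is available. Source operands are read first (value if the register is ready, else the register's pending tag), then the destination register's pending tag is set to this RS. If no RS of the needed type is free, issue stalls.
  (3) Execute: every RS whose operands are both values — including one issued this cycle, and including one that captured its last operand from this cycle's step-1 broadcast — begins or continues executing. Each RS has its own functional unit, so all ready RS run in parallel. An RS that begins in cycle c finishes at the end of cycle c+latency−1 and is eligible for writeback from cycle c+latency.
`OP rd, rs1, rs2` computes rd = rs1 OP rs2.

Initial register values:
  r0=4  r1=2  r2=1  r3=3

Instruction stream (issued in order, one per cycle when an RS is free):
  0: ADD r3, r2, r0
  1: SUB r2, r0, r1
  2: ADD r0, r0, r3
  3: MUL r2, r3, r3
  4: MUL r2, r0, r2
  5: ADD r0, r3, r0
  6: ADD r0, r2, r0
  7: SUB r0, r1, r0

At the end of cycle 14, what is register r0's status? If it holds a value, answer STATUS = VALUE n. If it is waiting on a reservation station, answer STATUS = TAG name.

c1: issue ADD r3<-Add1 | r0:4,r1:2,r2:1,r3:Add1
c2: issue SUB r2<-Add2 | r0:4,r1:2,r2:Add2,r3:Add1
c3: stall | r0:4,r1:2,r2:Add2,r3:Add1
c4: CDB Add1=5; issue ADD r0<-Add1 | r0:Add1,r1:2,r2:Add2,r3:5
c5: CDB Add2=2; issue MUL r2<-Mul1 | r0:Add1,r1:2,r2:Mul1,r3:5
c6: issue MUL r2<-Mul2 | r0:Add1,r1:2,r2:Mul2,r3:5
c7: CDB Add1=9; issue ADD r0<-Add1 | r0:Add1,r1:2,r2:Mul2,r3:5
c8: issue ADD r0<-Add2 | r0:Add2,r1:2,r2:Mul2,r3:5
c9: CDB Mul1=25; stall | r0:Add2,r1:2,r2:Mul2,r3:5
c10: CDB Add1=14; issue SUB r0<-Add1 | r0:Add1,r1:2,r2:Mul2,r3:5
c11: - | r0:Add1,r1:2,r2:Mul2,r3:5
c12: - | r0:Add1,r1:2,r2:Mul2,r3:5
c13: CDB Mul2=225 | r0:Add1,r1:2,r2:225,r3:5
c14: - | r0:Add1,r1:2,r2:225,r3:5

STATUS = TAG Add1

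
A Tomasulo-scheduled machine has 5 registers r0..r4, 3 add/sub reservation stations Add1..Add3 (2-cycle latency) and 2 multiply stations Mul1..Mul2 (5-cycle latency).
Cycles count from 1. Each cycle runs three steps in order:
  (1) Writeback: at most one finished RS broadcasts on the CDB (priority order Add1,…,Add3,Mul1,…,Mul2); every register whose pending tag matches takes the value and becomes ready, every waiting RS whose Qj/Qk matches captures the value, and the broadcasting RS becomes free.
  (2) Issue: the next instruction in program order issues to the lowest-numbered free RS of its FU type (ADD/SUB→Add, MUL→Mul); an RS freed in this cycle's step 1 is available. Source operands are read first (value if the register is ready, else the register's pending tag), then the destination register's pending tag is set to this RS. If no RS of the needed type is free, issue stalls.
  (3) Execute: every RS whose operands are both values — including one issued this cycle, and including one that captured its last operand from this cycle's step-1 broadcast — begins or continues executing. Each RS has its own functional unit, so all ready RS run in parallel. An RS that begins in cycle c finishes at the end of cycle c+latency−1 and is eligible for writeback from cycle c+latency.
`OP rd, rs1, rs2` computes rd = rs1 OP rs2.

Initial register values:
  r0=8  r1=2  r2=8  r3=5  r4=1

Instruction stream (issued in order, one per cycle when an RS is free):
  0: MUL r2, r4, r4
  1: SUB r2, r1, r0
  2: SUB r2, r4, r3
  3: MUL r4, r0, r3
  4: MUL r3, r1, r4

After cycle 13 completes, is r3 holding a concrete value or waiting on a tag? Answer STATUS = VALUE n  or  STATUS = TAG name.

STATUS = TAG Mul1

c1: issue MUL r2<-Mul1 | r0:8,r1:2,r2:Mul1,r3:5,r4:1
c2: issue SUB r2<-Add1 | r0:8,r1:2,r2:Add1,r3:5,r4:1
c3: issue SUB r2<-Add2 | r0:8,r1:2,r2:Add2,r3:5,r4:1
c4: CDB Add1=-6; issue MUL r4<-Mul2 | r0:8,r1:2,r2:Add2,r3:5,r4:Mul2
c5: CDB Add2=-4; stall | r0:8,r1:2,r2:-4,r3:5,r4:Mul2
c6: CDB Mul1=1; issue MUL r3<-Mul1 | r0:8,r1:2,r2:-4,r3:Mul1,r4:Mul2
c7: - | r0:8,r1:2,r2:-4,r3:Mul1,r4:Mul2
c8: - | r0:8,r1:2,r2:-4,r3:Mul1,r4:Mul2
c9: CDB Mul2=40 | r0:8,r1:2,r2:-4,r3:Mul1,r4:40
c10: - | r0:8,r1:2,r2:-4,r3:Mul1,r4:40
c11: - | r0:8,r1:2,r2:-4,r3:Mul1,r4:40
c12: - | r0:8,r1:2,r2:-4,r3:Mul1,r4:40
c13: - | r0:8,r1:2,r2:-4,r3:Mul1,r4:40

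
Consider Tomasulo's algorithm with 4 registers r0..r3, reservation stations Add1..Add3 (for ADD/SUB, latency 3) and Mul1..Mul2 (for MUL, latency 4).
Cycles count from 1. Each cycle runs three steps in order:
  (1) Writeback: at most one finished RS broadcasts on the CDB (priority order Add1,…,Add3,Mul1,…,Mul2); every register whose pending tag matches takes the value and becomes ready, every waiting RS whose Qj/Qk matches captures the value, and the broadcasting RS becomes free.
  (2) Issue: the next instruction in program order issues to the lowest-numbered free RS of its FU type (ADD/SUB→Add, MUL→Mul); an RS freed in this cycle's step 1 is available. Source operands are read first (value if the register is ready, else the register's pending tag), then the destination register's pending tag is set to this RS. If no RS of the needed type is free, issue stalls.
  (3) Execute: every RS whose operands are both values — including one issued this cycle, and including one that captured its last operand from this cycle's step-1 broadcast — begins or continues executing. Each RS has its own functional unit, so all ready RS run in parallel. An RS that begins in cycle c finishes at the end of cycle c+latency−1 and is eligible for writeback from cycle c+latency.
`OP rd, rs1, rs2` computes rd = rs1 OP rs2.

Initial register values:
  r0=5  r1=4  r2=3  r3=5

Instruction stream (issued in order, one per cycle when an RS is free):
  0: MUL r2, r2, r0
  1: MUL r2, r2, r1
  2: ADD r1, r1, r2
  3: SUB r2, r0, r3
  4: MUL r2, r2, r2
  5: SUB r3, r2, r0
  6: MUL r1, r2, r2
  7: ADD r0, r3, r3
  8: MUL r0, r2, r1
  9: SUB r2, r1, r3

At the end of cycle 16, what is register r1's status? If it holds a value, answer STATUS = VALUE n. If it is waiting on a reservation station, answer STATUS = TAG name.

STATUS = VALUE 0

c1: issue MUL r2<-Mul1 | r0:5,r1:4,r2:Mul1,r3:5
c2: issue MUL r2<-Mul2 | r0:5,r1:4,r2:Mul2,r3:5
c3: issue ADD r1<-Add1 | r0:5,r1:Add1,r2:Mul2,r3:5
c4: issue SUB r2<-Add2 | r0:5,r1:Add1,r2:Add2,r3:5
c5: CDB Mul1=15; issue MUL r2<-Mul1 | r0:5,r1:Add1,r2:Mul1,r3:5
c6: issue SUB r3<-Add3 | r0:5,r1:Add1,r2:Mul1,r3:Add3
c7: CDB Add2=0; stall | r0:5,r1:Add1,r2:Mul1,r3:Add3
c8: stall | r0:5,r1:Add1,r2:Mul1,r3:Add3
c9: CDB Mul2=60; issue MUL r1<-Mul2 | r0:5,r1:Mul2,r2:Mul1,r3:Add3
c10: issue ADD r0<-Add2 | r0:Add2,r1:Mul2,r2:Mul1,r3:Add3
c11: CDB Mul1=0; issue MUL r0<-Mul1 | r0:Mul1,r1:Mul2,r2:0,r3:Add3
c12: CDB Add1=64; issue SUB r2<-Add1 | r0:Mul1,r1:Mul2,r2:Add1,r3:Add3
c13: - | r0:Mul1,r1:Mul2,r2:Add1,r3:Add3
c14: CDB Add3=-5 | r0:Mul1,r1:Mul2,r2:Add1,r3:-5
c15: CDB Mul2=0 | r0:Mul1,r1:0,r2:Add1,r3:-5
c16: - | r0:Mul1,r1:0,r2:Add1,r3:-5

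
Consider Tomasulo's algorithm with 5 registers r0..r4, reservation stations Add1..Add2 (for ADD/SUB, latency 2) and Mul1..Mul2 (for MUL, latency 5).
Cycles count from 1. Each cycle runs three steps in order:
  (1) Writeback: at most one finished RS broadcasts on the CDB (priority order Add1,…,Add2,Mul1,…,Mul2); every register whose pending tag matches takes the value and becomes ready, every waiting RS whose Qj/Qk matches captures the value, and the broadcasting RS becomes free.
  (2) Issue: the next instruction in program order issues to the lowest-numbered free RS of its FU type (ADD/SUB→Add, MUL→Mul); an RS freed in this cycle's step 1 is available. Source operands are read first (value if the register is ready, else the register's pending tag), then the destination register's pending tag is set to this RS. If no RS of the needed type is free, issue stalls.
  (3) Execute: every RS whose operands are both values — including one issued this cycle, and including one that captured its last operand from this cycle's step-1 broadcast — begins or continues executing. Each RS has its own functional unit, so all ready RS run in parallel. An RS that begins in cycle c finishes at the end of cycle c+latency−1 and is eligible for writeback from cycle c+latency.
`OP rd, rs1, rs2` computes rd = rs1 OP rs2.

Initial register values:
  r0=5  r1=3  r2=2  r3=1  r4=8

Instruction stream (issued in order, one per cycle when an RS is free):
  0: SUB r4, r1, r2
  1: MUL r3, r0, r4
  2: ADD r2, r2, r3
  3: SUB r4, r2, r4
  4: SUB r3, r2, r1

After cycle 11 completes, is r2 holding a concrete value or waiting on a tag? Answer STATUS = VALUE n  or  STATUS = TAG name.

STATUS = VALUE 7

c1: issue SUB r4<-Add1 | r0:5,r1:3,r2:2,r3:1,r4:Add1
c2: issue MUL r3<-Mul1 | r0:5,r1:3,r2:2,r3:Mul1,r4:Add1
c3: CDB Add1=1; issue ADD r2<-Add1 | r0:5,r1:3,r2:Add1,r3:Mul1,r4:1
c4: issue SUB r4<-Add2 | r0:5,r1:3,r2:Add1,r3:Mul1,r4:Add2
c5: stall | r0:5,r1:3,r2:Add1,r3:Mul1,r4:Add2
c6: stall | r0:5,r1:3,r2:Add1,r3:Mul1,r4:Add2
c7: stall | r0:5,r1:3,r2:Add1,r3:Mul1,r4:Add2
c8: CDB Mul1=5; stall | r0:5,r1:3,r2:Add1,r3:5,r4:Add2
c9: stall | r0:5,r1:3,r2:Add1,r3:5,r4:Add2
c10: CDB Add1=7; issue SUB r3<-Add1 | r0:5,r1:3,r2:7,r3:Add1,r4:Add2
c11: - | r0:5,r1:3,r2:7,r3:Add1,r4:Add2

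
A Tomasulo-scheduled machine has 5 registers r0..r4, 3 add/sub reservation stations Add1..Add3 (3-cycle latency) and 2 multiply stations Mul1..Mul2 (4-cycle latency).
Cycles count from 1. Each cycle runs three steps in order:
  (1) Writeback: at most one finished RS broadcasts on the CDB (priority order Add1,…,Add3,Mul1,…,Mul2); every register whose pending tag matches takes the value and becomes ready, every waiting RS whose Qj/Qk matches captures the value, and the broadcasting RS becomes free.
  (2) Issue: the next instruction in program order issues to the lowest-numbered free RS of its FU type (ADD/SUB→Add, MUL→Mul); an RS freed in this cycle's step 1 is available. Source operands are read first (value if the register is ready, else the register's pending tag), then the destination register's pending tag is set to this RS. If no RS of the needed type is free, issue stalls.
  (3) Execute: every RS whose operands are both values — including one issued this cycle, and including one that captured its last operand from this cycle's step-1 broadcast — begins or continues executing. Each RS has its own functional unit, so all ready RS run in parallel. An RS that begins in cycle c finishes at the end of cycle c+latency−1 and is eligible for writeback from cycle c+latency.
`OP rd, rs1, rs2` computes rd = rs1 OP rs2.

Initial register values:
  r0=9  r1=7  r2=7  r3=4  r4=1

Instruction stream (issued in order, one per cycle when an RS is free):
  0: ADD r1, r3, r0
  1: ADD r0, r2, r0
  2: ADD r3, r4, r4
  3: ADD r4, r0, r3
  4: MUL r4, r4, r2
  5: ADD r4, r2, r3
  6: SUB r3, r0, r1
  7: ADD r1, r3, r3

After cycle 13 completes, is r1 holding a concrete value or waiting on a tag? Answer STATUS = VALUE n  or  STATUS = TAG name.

STATUS = TAG Add1

c1: issue ADD r1<-Add1 | r0:9,r1:Add1,r2:7,r3:4,r4:1
c2: issue ADD r0<-Add2 | r0:Add2,r1:Add1,r2:7,r3:4,r4:1
c3: issue ADD r3<-Add3 | r0:Add2,r1:Add1,r2:7,r3:Add3,r4:1
c4: CDB Add1=13; issue ADD r4<-Add1 | r0:Add2,r1:13,r2:7,r3:Add3,r4:Add1
c5: CDB Add2=16; issue MUL r4<-Mul1 | r0:16,r1:13,r2:7,r3:Add3,r4:Mul1
c6: CDB Add3=2; issue ADD r4<-Add2 | r0:16,r1:13,r2:7,r3:2,r4:Add2
c7: issue SUB r3<-Add3 | r0:16,r1:13,r2:7,r3:Add3,r4:Add2
c8: stall | r0:16,r1:13,r2:7,r3:Add3,r4:Add2
c9: CDB Add1=18; issue ADD r1<-Add1 | r0:16,r1:Add1,r2:7,r3:Add3,r4:Add2
c10: CDB Add2=9 | r0:16,r1:Add1,r2:7,r3:Add3,r4:9
c11: CDB Add3=3 | r0:16,r1:Add1,r2:7,r3:3,r4:9
c12: - | r0:16,r1:Add1,r2:7,r3:3,r4:9
c13: CDB Mul1=126 | r0:16,r1:Add1,r2:7,r3:3,r4:9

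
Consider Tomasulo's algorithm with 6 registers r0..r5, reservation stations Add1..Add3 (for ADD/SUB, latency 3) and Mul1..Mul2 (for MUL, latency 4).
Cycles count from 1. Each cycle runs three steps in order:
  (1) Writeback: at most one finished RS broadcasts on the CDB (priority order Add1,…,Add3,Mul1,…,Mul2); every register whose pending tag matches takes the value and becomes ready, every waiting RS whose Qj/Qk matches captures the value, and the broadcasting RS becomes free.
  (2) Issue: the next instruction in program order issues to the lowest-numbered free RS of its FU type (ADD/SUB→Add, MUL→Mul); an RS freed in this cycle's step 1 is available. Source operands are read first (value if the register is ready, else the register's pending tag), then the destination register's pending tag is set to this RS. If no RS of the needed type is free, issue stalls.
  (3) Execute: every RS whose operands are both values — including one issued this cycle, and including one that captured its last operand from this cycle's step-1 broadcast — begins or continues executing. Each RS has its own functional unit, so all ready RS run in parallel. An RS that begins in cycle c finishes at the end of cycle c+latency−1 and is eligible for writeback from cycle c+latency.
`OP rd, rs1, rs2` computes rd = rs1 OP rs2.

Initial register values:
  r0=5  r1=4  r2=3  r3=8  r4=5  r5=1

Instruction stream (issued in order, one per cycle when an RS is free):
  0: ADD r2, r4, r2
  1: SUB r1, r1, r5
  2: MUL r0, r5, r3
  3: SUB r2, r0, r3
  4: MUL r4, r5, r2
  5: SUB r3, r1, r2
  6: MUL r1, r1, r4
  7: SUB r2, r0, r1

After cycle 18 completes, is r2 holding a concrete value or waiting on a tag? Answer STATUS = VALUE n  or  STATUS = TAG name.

STATUS = TAG Add3

cycle 1: issue ADD r2<-Add1 // r0:5,r1:4,r2:Add1,r3:8,r4:5,r5:1
cycle 2: issue SUB r1<-Add2 // r0:5,r1:Add2,r2:Add1,r3:8,r4:5,r5:1
cycle 3: issue MUL r0<-Mul1 // r0:Mul1,r1:Add2,r2:Add1,r3:8,r4:5,r5:1
cycle 4: CDB Add1=8; issue SUB r2<-Add1 // r0:Mul1,r1:Add2,r2:Add1,r3:8,r4:5,r5:1
cycle 5: CDB Add2=3; issue MUL r4<-Mul2 // r0:Mul1,r1:3,r2:Add1,r3:8,r4:Mul2,r5:1
cycle 6: issue SUB r3<-Add2 // r0:Mul1,r1:3,r2:Add1,r3:Add2,r4:Mul2,r5:1
cycle 7: CDB Mul1=8; issue MUL r1<-Mul1 // r0:8,r1:Mul1,r2:Add1,r3:Add2,r4:Mul2,r5:1
cycle 8: issue SUB r2<-Add3 // r0:8,r1:Mul1,r2:Add3,r3:Add2,r4:Mul2,r5:1
cycle 9: - // r0:8,r1:Mul1,r2:Add3,r3:Add2,r4:Mul2,r5:1
cycle 10: CDB Add1=0 // r0:8,r1:Mul1,r2:Add3,r3:Add2,r4:Mul2,r5:1
cycle 11: - // r0:8,r1:Mul1,r2:Add3,r3:Add2,r4:Mul2,r5:1
cycle 12: - // r0:8,r1:Mul1,r2:Add3,r3:Add2,r4:Mul2,r5:1
cycle 13: CDB Add2=3 // r0:8,r1:Mul1,r2:Add3,r3:3,r4:Mul2,r5:1
cycle 14: CDB Mul2=0 // r0:8,r1:Mul1,r2:Add3,r3:3,r4:0,r5:1
cycle 15: - // r0:8,r1:Mul1,r2:Add3,r3:3,r4:0,r5:1
cycle 16: - // r0:8,r1:Mul1,r2:Add3,r3:3,r4:0,r5:1
cycle 17: - // r0:8,r1:Mul1,r2:Add3,r3:3,r4:0,r5:1
cycle 18: CDB Mul1=0 // r0:8,r1:0,r2:Add3,r3:3,r4:0,r5:1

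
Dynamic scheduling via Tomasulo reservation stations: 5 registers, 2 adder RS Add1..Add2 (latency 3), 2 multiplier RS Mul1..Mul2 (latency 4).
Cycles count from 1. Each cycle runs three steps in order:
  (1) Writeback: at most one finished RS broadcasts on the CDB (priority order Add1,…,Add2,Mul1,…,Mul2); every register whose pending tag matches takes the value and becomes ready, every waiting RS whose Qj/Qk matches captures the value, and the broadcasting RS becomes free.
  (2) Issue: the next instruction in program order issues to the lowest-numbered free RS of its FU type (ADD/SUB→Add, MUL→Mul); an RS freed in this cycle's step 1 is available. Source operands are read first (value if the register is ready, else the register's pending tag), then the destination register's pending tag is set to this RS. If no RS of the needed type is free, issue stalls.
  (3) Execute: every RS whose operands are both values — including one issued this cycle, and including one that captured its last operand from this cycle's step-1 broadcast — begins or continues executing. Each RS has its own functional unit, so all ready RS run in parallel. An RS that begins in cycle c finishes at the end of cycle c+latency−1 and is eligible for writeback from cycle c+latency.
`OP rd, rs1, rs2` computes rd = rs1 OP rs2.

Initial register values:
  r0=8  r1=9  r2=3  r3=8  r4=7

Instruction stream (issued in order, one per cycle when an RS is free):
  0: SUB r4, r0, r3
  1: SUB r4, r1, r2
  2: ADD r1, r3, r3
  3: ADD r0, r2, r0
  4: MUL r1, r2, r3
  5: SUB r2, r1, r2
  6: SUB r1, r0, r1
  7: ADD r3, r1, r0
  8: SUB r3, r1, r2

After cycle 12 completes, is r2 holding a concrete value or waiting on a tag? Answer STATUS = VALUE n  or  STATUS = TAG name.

cycle 1: issue SUB r4<-Add1 // r0:8,r1:9,r2:3,r3:8,r4:Add1
cycle 2: issue SUB r4<-Add2 // r0:8,r1:9,r2:3,r3:8,r4:Add2
cycle 3: stall // r0:8,r1:9,r2:3,r3:8,r4:Add2
cycle 4: CDB Add1=0; issue ADD r1<-Add1 // r0:8,r1:Add1,r2:3,r3:8,r4:Add2
cycle 5: CDB Add2=6; issue ADD r0<-Add2 // r0:Add2,r1:Add1,r2:3,r3:8,r4:6
cycle 6: issue MUL r1<-Mul1 // r0:Add2,r1:Mul1,r2:3,r3:8,r4:6
cycle 7: CDB Add1=16; issue SUB r2<-Add1 // r0:Add2,r1:Mul1,r2:Add1,r3:8,r4:6
cycle 8: CDB Add2=11; issue SUB r1<-Add2 // r0:11,r1:Add2,r2:Add1,r3:8,r4:6
cycle 9: stall // r0:11,r1:Add2,r2:Add1,r3:8,r4:6
cycle 10: CDB Mul1=24; stall // r0:11,r1:Add2,r2:Add1,r3:8,r4:6
cycle 11: stall // r0:11,r1:Add2,r2:Add1,r3:8,r4:6
cycle 12: stall // r0:11,r1:Add2,r2:Add1,r3:8,r4:6

STATUS = TAG Add1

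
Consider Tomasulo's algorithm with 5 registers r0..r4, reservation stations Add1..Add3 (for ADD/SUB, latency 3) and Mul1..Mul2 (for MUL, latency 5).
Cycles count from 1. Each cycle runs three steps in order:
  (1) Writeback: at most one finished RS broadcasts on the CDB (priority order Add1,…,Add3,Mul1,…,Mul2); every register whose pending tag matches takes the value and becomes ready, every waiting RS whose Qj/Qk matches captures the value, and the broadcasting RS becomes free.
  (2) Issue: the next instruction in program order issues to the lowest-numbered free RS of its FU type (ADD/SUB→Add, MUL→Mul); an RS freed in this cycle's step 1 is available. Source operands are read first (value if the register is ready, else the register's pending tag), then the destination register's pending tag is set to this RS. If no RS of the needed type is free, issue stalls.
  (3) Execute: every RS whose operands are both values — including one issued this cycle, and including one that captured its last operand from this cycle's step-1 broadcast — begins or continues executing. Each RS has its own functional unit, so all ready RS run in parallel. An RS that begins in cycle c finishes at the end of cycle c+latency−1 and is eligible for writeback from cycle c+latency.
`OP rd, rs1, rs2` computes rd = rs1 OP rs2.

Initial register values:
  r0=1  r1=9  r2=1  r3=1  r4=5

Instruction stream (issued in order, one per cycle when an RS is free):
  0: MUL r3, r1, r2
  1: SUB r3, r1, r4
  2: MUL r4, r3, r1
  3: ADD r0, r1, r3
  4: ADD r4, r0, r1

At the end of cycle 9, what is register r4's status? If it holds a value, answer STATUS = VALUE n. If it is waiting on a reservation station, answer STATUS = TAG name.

  c1: issue MUL r3<-Mul1  regs: r0:1,r1:9,r2:1,r3:Mul1,r4:5
  c2: issue SUB r3<-Add1  regs: r0:1,r1:9,r2:1,r3:Add1,r4:5
  c3: issue MUL r4<-Mul2  regs: r0:1,r1:9,r2:1,r3:Add1,r4:Mul2
  c4: issue ADD r0<-Add2  regs: r0:Add2,r1:9,r2:1,r3:Add1,r4:Mul2
  c5: CDB Add1=4; issue ADD r4<-Add1  regs: r0:Add2,r1:9,r2:1,r3:4,r4:Add1
  c6: CDB Mul1=9  regs: r0:Add2,r1:9,r2:1,r3:4,r4:Add1
  c7: -  regs: r0:Add2,r1:9,r2:1,r3:4,r4:Add1
  c8: CDB Add2=13  regs: r0:13,r1:9,r2:1,r3:4,r4:Add1
  c9: -  regs: r0:13,r1:9,r2:1,r3:4,r4:Add1

STATUS = TAG Add1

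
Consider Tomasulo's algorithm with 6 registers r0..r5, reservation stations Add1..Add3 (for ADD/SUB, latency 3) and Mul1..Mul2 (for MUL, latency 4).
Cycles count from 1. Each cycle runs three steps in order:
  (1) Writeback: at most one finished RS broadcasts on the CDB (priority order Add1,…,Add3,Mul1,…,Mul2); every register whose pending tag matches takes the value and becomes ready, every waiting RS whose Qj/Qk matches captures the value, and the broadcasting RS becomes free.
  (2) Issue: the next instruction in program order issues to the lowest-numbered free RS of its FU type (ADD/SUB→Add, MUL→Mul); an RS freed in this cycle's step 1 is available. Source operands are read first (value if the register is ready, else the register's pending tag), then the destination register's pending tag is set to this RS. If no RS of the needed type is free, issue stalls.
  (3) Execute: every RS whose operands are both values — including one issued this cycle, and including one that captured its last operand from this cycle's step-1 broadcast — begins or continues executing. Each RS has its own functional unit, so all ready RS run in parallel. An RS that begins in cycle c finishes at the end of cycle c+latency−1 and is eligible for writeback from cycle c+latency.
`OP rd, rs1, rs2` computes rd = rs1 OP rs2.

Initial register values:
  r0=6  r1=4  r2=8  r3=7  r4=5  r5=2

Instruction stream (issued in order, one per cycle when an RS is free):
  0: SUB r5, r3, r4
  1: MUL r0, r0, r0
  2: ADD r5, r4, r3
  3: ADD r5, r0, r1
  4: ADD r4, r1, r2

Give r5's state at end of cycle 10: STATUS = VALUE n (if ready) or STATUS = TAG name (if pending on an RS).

cycle 1: issue SUB r5<-Add1 // r0:6,r1:4,r2:8,r3:7,r4:5,r5:Add1
cycle 2: issue MUL r0<-Mul1 // r0:Mul1,r1:4,r2:8,r3:7,r4:5,r5:Add1
cycle 3: issue ADD r5<-Add2 // r0:Mul1,r1:4,r2:8,r3:7,r4:5,r5:Add2
cycle 4: CDB Add1=2; issue ADD r5<-Add1 // r0:Mul1,r1:4,r2:8,r3:7,r4:5,r5:Add1
cycle 5: issue ADD r4<-Add3 // r0:Mul1,r1:4,r2:8,r3:7,r4:Add3,r5:Add1
cycle 6: CDB Add2=12 // r0:Mul1,r1:4,r2:8,r3:7,r4:Add3,r5:Add1
cycle 7: CDB Mul1=36 // r0:36,r1:4,r2:8,r3:7,r4:Add3,r5:Add1
cycle 8: CDB Add3=12 // r0:36,r1:4,r2:8,r3:7,r4:12,r5:Add1
cycle 9: - // r0:36,r1:4,r2:8,r3:7,r4:12,r5:Add1
cycle 10: CDB Add1=40 // r0:36,r1:4,r2:8,r3:7,r4:12,r5:40

STATUS = VALUE 40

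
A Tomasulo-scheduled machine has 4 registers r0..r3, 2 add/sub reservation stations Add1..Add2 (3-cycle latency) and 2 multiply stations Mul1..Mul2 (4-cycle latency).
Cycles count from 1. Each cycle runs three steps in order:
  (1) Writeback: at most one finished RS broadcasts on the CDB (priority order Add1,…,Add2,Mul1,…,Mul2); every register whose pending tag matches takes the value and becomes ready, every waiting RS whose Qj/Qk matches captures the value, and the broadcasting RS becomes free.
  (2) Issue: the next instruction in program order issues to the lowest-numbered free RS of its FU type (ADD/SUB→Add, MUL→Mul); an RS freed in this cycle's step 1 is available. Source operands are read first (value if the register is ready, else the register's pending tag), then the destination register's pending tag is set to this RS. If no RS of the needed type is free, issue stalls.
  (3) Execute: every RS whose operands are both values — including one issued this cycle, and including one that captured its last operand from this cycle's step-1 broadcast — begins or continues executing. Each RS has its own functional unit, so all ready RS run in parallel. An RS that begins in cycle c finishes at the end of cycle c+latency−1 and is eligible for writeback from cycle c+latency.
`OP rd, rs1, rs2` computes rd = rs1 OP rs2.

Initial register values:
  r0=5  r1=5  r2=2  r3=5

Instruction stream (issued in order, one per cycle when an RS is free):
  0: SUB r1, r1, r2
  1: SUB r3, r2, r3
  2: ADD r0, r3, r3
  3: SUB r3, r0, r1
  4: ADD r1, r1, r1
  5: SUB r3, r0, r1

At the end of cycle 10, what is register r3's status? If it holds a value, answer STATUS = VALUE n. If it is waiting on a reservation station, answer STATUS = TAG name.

  c1: issue SUB r1<-Add1  regs: r0:5,r1:Add1,r2:2,r3:5
  c2: issue SUB r3<-Add2  regs: r0:5,r1:Add1,r2:2,r3:Add2
  c3: stall  regs: r0:5,r1:Add1,r2:2,r3:Add2
  c4: CDB Add1=3; issue ADD r0<-Add1  regs: r0:Add1,r1:3,r2:2,r3:Add2
  c5: CDB Add2=-3; issue SUB r3<-Add2  regs: r0:Add1,r1:3,r2:2,r3:Add2
  c6: stall  regs: r0:Add1,r1:3,r2:2,r3:Add2
  c7: stall  regs: r0:Add1,r1:3,r2:2,r3:Add2
  c8: CDB Add1=-6; issue ADD r1<-Add1  regs: r0:-6,r1:Add1,r2:2,r3:Add2
  c9: stall  regs: r0:-6,r1:Add1,r2:2,r3:Add2
  c10: stall  regs: r0:-6,r1:Add1,r2:2,r3:Add2

STATUS = TAG Add2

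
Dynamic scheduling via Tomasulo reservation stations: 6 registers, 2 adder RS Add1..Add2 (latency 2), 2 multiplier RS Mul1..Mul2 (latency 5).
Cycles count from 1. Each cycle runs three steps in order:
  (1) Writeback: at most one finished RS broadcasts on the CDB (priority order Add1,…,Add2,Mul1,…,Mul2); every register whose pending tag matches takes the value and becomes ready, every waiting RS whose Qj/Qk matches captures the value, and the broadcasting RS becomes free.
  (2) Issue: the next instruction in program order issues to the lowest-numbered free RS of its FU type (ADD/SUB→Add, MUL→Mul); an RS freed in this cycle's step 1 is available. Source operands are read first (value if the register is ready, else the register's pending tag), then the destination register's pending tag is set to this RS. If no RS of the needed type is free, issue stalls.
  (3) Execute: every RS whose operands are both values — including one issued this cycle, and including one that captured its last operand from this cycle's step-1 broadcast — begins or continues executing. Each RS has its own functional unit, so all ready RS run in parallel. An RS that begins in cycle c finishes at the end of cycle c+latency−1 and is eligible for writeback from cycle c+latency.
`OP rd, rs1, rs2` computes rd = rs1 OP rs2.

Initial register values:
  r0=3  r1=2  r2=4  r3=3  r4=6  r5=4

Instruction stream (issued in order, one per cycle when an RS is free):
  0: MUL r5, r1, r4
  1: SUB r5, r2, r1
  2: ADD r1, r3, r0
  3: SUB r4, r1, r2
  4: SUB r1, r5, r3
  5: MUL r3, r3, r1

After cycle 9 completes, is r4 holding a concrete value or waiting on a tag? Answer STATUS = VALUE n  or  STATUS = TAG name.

  c1: issue MUL r5<-Mul1  regs: r0:3,r1:2,r2:4,r3:3,r4:6,r5:Mul1
  c2: issue SUB r5<-Add1  regs: r0:3,r1:2,r2:4,r3:3,r4:6,r5:Add1
  c3: issue ADD r1<-Add2  regs: r0:3,r1:Add2,r2:4,r3:3,r4:6,r5:Add1
  c4: CDB Add1=2; issue SUB r4<-Add1  regs: r0:3,r1:Add2,r2:4,r3:3,r4:Add1,r5:2
  c5: CDB Add2=6; issue SUB r1<-Add2  regs: r0:3,r1:Add2,r2:4,r3:3,r4:Add1,r5:2
  c6: CDB Mul1=12; issue MUL r3<-Mul1  regs: r0:3,r1:Add2,r2:4,r3:Mul1,r4:Add1,r5:2
  c7: CDB Add1=2  regs: r0:3,r1:Add2,r2:4,r3:Mul1,r4:2,r5:2
  c8: CDB Add2=-1  regs: r0:3,r1:-1,r2:4,r3:Mul1,r4:2,r5:2
  c9: -  regs: r0:3,r1:-1,r2:4,r3:Mul1,r4:2,r5:2

STATUS = VALUE 2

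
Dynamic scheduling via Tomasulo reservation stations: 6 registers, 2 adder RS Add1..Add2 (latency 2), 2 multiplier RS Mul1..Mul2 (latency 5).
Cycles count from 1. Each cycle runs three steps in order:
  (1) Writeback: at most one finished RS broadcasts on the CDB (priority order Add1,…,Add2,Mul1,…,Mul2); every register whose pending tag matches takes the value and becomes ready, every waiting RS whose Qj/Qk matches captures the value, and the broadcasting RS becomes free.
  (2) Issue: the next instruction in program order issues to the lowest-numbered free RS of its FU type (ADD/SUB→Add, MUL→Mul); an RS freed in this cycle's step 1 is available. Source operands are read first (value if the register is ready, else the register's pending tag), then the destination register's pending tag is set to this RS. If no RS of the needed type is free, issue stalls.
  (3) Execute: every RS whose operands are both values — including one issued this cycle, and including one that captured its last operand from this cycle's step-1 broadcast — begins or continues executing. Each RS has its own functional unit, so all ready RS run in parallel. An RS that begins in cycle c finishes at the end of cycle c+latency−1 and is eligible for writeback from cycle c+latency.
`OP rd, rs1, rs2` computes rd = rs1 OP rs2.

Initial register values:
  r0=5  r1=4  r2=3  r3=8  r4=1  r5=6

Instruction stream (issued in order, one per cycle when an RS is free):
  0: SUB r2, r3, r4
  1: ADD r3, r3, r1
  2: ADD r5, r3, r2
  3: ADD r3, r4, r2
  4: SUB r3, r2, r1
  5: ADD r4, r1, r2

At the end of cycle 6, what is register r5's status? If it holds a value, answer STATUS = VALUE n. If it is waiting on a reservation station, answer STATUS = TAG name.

STATUS = VALUE 19

c1: issue SUB r2<-Add1 | r0:5,r1:4,r2:Add1,r3:8,r4:1,r5:6
c2: issue ADD r3<-Add2 | r0:5,r1:4,r2:Add1,r3:Add2,r4:1,r5:6
c3: CDB Add1=7; issue ADD r5<-Add1 | r0:5,r1:4,r2:7,r3:Add2,r4:1,r5:Add1
c4: CDB Add2=12; issue ADD r3<-Add2 | r0:5,r1:4,r2:7,r3:Add2,r4:1,r5:Add1
c5: stall | r0:5,r1:4,r2:7,r3:Add2,r4:1,r5:Add1
c6: CDB Add1=19; issue SUB r3<-Add1 | r0:5,r1:4,r2:7,r3:Add1,r4:1,r5:19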